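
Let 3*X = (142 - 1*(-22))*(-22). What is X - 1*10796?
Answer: -35996/3 ≈ -11999.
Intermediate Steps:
X = -3608/3 (X = ((142 - 1*(-22))*(-22))/3 = ((142 + 22)*(-22))/3 = (164*(-22))/3 = (⅓)*(-3608) = -3608/3 ≈ -1202.7)
X - 1*10796 = -3608/3 - 1*10796 = -3608/3 - 10796 = -35996/3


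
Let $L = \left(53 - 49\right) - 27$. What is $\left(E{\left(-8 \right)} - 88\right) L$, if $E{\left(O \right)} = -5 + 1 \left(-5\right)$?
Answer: $2254$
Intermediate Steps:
$L = -23$ ($L = 4 - 27 = -23$)
$E{\left(O \right)} = -10$ ($E{\left(O \right)} = -5 - 5 = -10$)
$\left(E{\left(-8 \right)} - 88\right) L = \left(-10 - 88\right) \left(-23\right) = \left(-98\right) \left(-23\right) = 2254$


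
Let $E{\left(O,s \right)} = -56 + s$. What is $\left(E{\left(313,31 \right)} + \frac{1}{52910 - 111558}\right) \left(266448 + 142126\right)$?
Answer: $- \frac{299525803687}{29324} \approx -1.0214 \cdot 10^{7}$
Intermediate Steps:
$\left(E{\left(313,31 \right)} + \frac{1}{52910 - 111558}\right) \left(266448 + 142126\right) = \left(\left(-56 + 31\right) + \frac{1}{52910 - 111558}\right) \left(266448 + 142126\right) = \left(-25 + \frac{1}{-58648}\right) 408574 = \left(-25 - \frac{1}{58648}\right) 408574 = \left(- \frac{1466201}{58648}\right) 408574 = - \frac{299525803687}{29324}$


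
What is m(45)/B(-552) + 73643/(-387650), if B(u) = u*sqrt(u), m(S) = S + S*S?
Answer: -73643/387650 + 5*I*sqrt(138)/368 ≈ -0.18997 + 0.15961*I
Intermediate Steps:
m(S) = S + S**2
B(u) = u**(3/2)
m(45)/B(-552) + 73643/(-387650) = (45*(1 + 45))/((-552)**(3/2)) + 73643/(-387650) = (45*46)/((-1104*I*sqrt(138))) + 73643*(-1/387650) = 2070*(I*sqrt(138)/152352) - 73643/387650 = 5*I*sqrt(138)/368 - 73643/387650 = -73643/387650 + 5*I*sqrt(138)/368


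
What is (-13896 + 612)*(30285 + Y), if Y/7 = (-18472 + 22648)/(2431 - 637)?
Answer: -120354195708/299 ≈ -4.0252e+8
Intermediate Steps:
Y = 4872/299 (Y = 7*((-18472 + 22648)/(2431 - 637)) = 7*(4176/1794) = 7*(4176*(1/1794)) = 7*(696/299) = 4872/299 ≈ 16.294)
(-13896 + 612)*(30285 + Y) = (-13896 + 612)*(30285 + 4872/299) = -13284*9060087/299 = -120354195708/299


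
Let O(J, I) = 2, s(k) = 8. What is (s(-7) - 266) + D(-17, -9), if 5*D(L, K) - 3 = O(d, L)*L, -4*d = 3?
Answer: -1321/5 ≈ -264.20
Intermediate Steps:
d = -3/4 (d = -1/4*3 = -3/4 ≈ -0.75000)
D(L, K) = 3/5 + 2*L/5 (D(L, K) = 3/5 + (2*L)/5 = 3/5 + 2*L/5)
(s(-7) - 266) + D(-17, -9) = (8 - 266) + (3/5 + (2/5)*(-17)) = -258 + (3/5 - 34/5) = -258 - 31/5 = -1321/5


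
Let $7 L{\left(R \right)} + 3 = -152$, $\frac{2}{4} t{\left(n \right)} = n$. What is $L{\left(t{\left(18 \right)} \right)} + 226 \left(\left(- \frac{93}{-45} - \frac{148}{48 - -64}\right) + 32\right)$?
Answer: $\frac{1549439}{210} \approx 7378.3$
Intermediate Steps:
$t{\left(n \right)} = 2 n$
$L{\left(R \right)} = - \frac{155}{7}$ ($L{\left(R \right)} = - \frac{3}{7} + \frac{1}{7} \left(-152\right) = - \frac{3}{7} - \frac{152}{7} = - \frac{155}{7}$)
$L{\left(t{\left(18 \right)} \right)} + 226 \left(\left(- \frac{93}{-45} - \frac{148}{48 - -64}\right) + 32\right) = - \frac{155}{7} + 226 \left(\left(- \frac{93}{-45} - \frac{148}{48 - -64}\right) + 32\right) = - \frac{155}{7} + 226 \left(\left(\left(-93\right) \left(- \frac{1}{45}\right) - \frac{148}{48 + 64}\right) + 32\right) = - \frac{155}{7} + 226 \left(\left(\frac{31}{15} - \frac{148}{112}\right) + 32\right) = - \frac{155}{7} + 226 \left(\left(\frac{31}{15} - \frac{37}{28}\right) + 32\right) = - \frac{155}{7} + 226 \left(\frac{313}{420} + 32\right) = - \frac{155}{7} + 226 \cdot \frac{13753}{420} = - \frac{155}{7} + \frac{1554089}{210} = \frac{1549439}{210}$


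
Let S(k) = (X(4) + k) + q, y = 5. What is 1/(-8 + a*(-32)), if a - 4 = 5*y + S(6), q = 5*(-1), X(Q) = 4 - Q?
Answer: -1/968 ≈ -0.0010331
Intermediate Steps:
q = -5
S(k) = -5 + k (S(k) = ((4 - 1*4) + k) - 5 = ((4 - 4) + k) - 5 = (0 + k) - 5 = k - 5 = -5 + k)
a = 30 (a = 4 + (5*5 + (-5 + 6)) = 4 + (25 + 1) = 4 + 26 = 30)
1/(-8 + a*(-32)) = 1/(-8 + 30*(-32)) = 1/(-8 - 960) = 1/(-968) = -1/968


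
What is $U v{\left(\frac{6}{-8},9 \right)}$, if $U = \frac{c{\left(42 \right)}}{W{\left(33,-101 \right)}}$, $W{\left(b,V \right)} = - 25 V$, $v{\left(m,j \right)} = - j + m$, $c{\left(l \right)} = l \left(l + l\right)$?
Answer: $- \frac{34398}{2525} \approx -13.623$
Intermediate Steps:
$c{\left(l \right)} = 2 l^{2}$ ($c{\left(l \right)} = l 2 l = 2 l^{2}$)
$v{\left(m,j \right)} = m - j$
$U = \frac{3528}{2525}$ ($U = \frac{2 \cdot 42^{2}}{\left(-25\right) \left(-101\right)} = \frac{2 \cdot 1764}{2525} = 3528 \cdot \frac{1}{2525} = \frac{3528}{2525} \approx 1.3972$)
$U v{\left(\frac{6}{-8},9 \right)} = \frac{3528 \left(\frac{6}{-8} - 9\right)}{2525} = \frac{3528 \left(6 \left(- \frac{1}{8}\right) - 9\right)}{2525} = \frac{3528 \left(- \frac{3}{4} - 9\right)}{2525} = \frac{3528}{2525} \left(- \frac{39}{4}\right) = - \frac{34398}{2525}$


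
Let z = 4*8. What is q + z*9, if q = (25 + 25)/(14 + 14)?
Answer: 4057/14 ≈ 289.79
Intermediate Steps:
z = 32
q = 25/14 (q = 50/28 = 50*(1/28) = 25/14 ≈ 1.7857)
q + z*9 = 25/14 + 32*9 = 25/14 + 288 = 4057/14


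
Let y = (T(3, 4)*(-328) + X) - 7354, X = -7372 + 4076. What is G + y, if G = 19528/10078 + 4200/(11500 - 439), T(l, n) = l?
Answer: -216102623294/18578793 ≈ -11632.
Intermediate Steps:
X = -3296
G = 43054468/18578793 (G = 19528*(1/10078) + 4200/11061 = 9764/5039 + 4200*(1/11061) = 9764/5039 + 1400/3687 = 43054468/18578793 ≈ 2.3174)
y = -11634 (y = (3*(-328) - 3296) - 7354 = (-984 - 3296) - 7354 = -4280 - 7354 = -11634)
G + y = 43054468/18578793 - 11634 = -216102623294/18578793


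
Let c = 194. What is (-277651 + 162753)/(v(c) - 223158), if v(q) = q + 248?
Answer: 57449/111358 ≈ 0.51589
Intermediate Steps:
v(q) = 248 + q
(-277651 + 162753)/(v(c) - 223158) = (-277651 + 162753)/((248 + 194) - 223158) = -114898/(442 - 223158) = -114898/(-222716) = -114898*(-1/222716) = 57449/111358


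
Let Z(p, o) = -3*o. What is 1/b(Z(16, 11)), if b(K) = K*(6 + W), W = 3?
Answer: -1/297 ≈ -0.0033670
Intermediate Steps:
b(K) = 9*K (b(K) = K*(6 + 3) = K*9 = 9*K)
1/b(Z(16, 11)) = 1/(9*(-3*11)) = 1/(9*(-33)) = 1/(-297) = -1/297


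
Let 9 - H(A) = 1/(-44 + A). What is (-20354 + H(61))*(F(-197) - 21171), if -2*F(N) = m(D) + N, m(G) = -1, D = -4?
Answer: 7288088352/17 ≈ 4.2871e+8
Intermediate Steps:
H(A) = 9 - 1/(-44 + A)
F(N) = ½ - N/2 (F(N) = -(-1 + N)/2 = ½ - N/2)
(-20354 + H(61))*(F(-197) - 21171) = (-20354 + (-397 + 9*61)/(-44 + 61))*((½ - ½*(-197)) - 21171) = (-20354 + (-397 + 549)/17)*((½ + 197/2) - 21171) = (-20354 + (1/17)*152)*(99 - 21171) = (-20354 + 152/17)*(-21072) = -345866/17*(-21072) = 7288088352/17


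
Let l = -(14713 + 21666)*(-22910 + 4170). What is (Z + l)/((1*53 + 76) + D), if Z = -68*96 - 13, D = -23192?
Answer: -681735919/23063 ≈ -29560.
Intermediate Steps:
l = 681742460 (l = -36379*(-18740) = -1*(-681742460) = 681742460)
Z = -6541 (Z = -6528 - 13 = -6541)
(Z + l)/((1*53 + 76) + D) = (-6541 + 681742460)/((1*53 + 76) - 23192) = 681735919/((53 + 76) - 23192) = 681735919/(129 - 23192) = 681735919/(-23063) = 681735919*(-1/23063) = -681735919/23063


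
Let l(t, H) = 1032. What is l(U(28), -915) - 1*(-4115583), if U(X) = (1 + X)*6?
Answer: 4116615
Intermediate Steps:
U(X) = 6 + 6*X
l(U(28), -915) - 1*(-4115583) = 1032 - 1*(-4115583) = 1032 + 4115583 = 4116615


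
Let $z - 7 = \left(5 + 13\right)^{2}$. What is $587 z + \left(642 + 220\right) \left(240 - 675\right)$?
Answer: $-180673$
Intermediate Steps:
$z = 331$ ($z = 7 + \left(5 + 13\right)^{2} = 7 + 18^{2} = 7 + 324 = 331$)
$587 z + \left(642 + 220\right) \left(240 - 675\right) = 587 \cdot 331 + \left(642 + 220\right) \left(240 - 675\right) = 194297 + 862 \left(-435\right) = 194297 - 374970 = -180673$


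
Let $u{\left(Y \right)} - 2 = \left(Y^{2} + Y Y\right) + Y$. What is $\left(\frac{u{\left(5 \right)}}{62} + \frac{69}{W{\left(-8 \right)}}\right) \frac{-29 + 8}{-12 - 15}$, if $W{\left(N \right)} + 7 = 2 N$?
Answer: $- \frac{301}{186} \approx -1.6183$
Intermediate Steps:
$W{\left(N \right)} = -7 + 2 N$
$u{\left(Y \right)} = 2 + Y + 2 Y^{2}$ ($u{\left(Y \right)} = 2 + \left(\left(Y^{2} + Y Y\right) + Y\right) = 2 + \left(\left(Y^{2} + Y^{2}\right) + Y\right) = 2 + \left(2 Y^{2} + Y\right) = 2 + \left(Y + 2 Y^{2}\right) = 2 + Y + 2 Y^{2}$)
$\left(\frac{u{\left(5 \right)}}{62} + \frac{69}{W{\left(-8 \right)}}\right) \frac{-29 + 8}{-12 - 15} = \left(\frac{2 + 5 + 2 \cdot 5^{2}}{62} + \frac{69}{-7 + 2 \left(-8\right)}\right) \frac{-29 + 8}{-12 - 15} = \left(\left(2 + 5 + 2 \cdot 25\right) \frac{1}{62} + \frac{69}{-7 - 16}\right) \left(- \frac{21}{-27}\right) = \left(\left(2 + 5 + 50\right) \frac{1}{62} + \frac{69}{-23}\right) \left(\left(-21\right) \left(- \frac{1}{27}\right)\right) = \left(57 \cdot \frac{1}{62} + 69 \left(- \frac{1}{23}\right)\right) \frac{7}{9} = \left(\frac{57}{62} - 3\right) \frac{7}{9} = \left(- \frac{129}{62}\right) \frac{7}{9} = - \frac{301}{186}$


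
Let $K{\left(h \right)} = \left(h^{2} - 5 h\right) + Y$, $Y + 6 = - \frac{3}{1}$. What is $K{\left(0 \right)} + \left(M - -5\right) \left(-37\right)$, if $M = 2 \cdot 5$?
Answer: $-564$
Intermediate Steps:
$Y = -9$ ($Y = -6 - \frac{3}{1} = -6 - 3 = -9$)
$K{\left(h \right)} = -9 + h^{2} - 5 h$ ($K{\left(h \right)} = \left(h^{2} - 5 h\right) - 9 = -9 + h^{2} - 5 h$)
$M = 10$
$K{\left(0 \right)} + \left(M - -5\right) \left(-37\right) = \left(-9 + 0^{2} - 0\right) + \left(10 - -5\right) \left(-37\right) = \left(-9 + 0 + 0\right) + \left(10 + 5\right) \left(-37\right) = -9 + 15 \left(-37\right) = -9 - 555 = -564$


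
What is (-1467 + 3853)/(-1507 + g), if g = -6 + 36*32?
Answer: -2386/361 ≈ -6.6094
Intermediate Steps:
g = 1146 (g = -6 + 1152 = 1146)
(-1467 + 3853)/(-1507 + g) = (-1467 + 3853)/(-1507 + 1146) = 2386/(-361) = 2386*(-1/361) = -2386/361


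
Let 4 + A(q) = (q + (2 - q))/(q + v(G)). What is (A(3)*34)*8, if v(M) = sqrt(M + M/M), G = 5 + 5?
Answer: -1904 + 272*sqrt(11) ≈ -1001.9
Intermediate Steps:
G = 10
v(M) = sqrt(1 + M) (v(M) = sqrt(M + 1) = sqrt(1 + M))
A(q) = -4 + 2/(q + sqrt(11)) (A(q) = -4 + (q + (2 - q))/(q + sqrt(1 + 10)) = -4 + 2/(q + sqrt(11)))
(A(3)*34)*8 = ((2*(1 - 2*3 - 2*sqrt(11))/(3 + sqrt(11)))*34)*8 = ((2*(1 - 6 - 2*sqrt(11))/(3 + sqrt(11)))*34)*8 = ((2*(-5 - 2*sqrt(11))/(3 + sqrt(11)))*34)*8 = (68*(-5 - 2*sqrt(11))/(3 + sqrt(11)))*8 = 544*(-5 - 2*sqrt(11))/(3 + sqrt(11))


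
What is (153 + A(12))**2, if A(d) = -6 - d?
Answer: 18225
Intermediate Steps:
(153 + A(12))**2 = (153 + (-6 - 1*12))**2 = (153 + (-6 - 12))**2 = (153 - 18)**2 = 135**2 = 18225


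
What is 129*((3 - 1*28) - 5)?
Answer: -3870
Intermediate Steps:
129*((3 - 1*28) - 5) = 129*((3 - 28) - 5) = 129*(-25 - 5) = 129*(-30) = -3870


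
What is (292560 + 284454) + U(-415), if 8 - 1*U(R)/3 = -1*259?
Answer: 577815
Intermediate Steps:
U(R) = 801 (U(R) = 24 - (-3)*259 = 24 - 3*(-259) = 24 + 777 = 801)
(292560 + 284454) + U(-415) = (292560 + 284454) + 801 = 577014 + 801 = 577815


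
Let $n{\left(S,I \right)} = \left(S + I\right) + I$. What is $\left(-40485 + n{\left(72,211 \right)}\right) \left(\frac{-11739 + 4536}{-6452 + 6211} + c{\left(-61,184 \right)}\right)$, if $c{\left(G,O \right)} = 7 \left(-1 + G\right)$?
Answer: $\frac{3894763481}{241} \approx 1.6161 \cdot 10^{7}$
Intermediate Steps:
$n{\left(S,I \right)} = S + 2 I$ ($n{\left(S,I \right)} = \left(I + S\right) + I = S + 2 I$)
$c{\left(G,O \right)} = -7 + 7 G$
$\left(-40485 + n{\left(72,211 \right)}\right) \left(\frac{-11739 + 4536}{-6452 + 6211} + c{\left(-61,184 \right)}\right) = \left(-40485 + \left(72 + 2 \cdot 211\right)\right) \left(\frac{-11739 + 4536}{-6452 + 6211} + \left(-7 + 7 \left(-61\right)\right)\right) = \left(-40485 + \left(72 + 422\right)\right) \left(- \frac{7203}{-241} - 434\right) = \left(-40485 + 494\right) \left(\left(-7203\right) \left(- \frac{1}{241}\right) - 434\right) = - 39991 \left(\frac{7203}{241} - 434\right) = \left(-39991\right) \left(- \frac{97391}{241}\right) = \frac{3894763481}{241}$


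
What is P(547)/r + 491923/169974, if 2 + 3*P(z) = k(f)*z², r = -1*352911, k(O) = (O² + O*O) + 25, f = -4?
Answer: -88076901065/6665077146 ≈ -13.215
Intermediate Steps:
k(O) = 25 + 2*O² (k(O) = (O² + O²) + 25 = 2*O² + 25 = 25 + 2*O²)
r = -352911
P(z) = -⅔ + 19*z² (P(z) = -⅔ + ((25 + 2*(-4)²)*z²)/3 = -⅔ + ((25 + 2*16)*z²)/3 = -⅔ + ((25 + 32)*z²)/3 = -⅔ + (57*z²)/3 = -⅔ + 19*z²)
P(547)/r + 491923/169974 = (-⅔ + 19*547²)/(-352911) + 491923/169974 = (-⅔ + 19*299209)*(-1/352911) + 491923*(1/169974) = (-⅔ + 5684971)*(-1/352911) + 491923/169974 = (17054911/3)*(-1/352911) + 491923/169974 = -17054911/1058733 + 491923/169974 = -88076901065/6665077146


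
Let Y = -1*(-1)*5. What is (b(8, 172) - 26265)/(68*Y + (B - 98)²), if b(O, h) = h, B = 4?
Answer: -26093/9176 ≈ -2.8436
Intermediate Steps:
Y = 5 (Y = 1*5 = 5)
(b(8, 172) - 26265)/(68*Y + (B - 98)²) = (172 - 26265)/(68*5 + (4 - 98)²) = -26093/(340 + (-94)²) = -26093/(340 + 8836) = -26093/9176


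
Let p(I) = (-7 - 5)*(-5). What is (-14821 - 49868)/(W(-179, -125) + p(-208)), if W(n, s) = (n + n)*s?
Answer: -64689/44810 ≈ -1.4436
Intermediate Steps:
W(n, s) = 2*n*s (W(n, s) = (2*n)*s = 2*n*s)
p(I) = 60 (p(I) = -12*(-5) = 60)
(-14821 - 49868)/(W(-179, -125) + p(-208)) = (-14821 - 49868)/(2*(-179)*(-125) + 60) = -64689/(44750 + 60) = -64689/44810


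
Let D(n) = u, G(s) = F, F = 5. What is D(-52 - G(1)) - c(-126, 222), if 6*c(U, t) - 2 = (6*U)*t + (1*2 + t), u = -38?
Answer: 83689/3 ≈ 27896.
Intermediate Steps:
G(s) = 5
c(U, t) = ⅔ + t/6 + U*t (c(U, t) = ⅓ + ((6*U)*t + (1*2 + t))/6 = ⅓ + (6*U*t + (2 + t))/6 = ⅓ + (2 + t + 6*U*t)/6 = ⅓ + (⅓ + t/6 + U*t) = ⅔ + t/6 + U*t)
D(n) = -38
D(-52 - G(1)) - c(-126, 222) = -38 - (⅔ + (⅙)*222 - 126*222) = -38 - (⅔ + 37 - 27972) = -38 - 1*(-83803/3) = -38 + 83803/3 = 83689/3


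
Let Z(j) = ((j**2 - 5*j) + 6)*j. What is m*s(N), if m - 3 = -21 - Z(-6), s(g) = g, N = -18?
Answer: -7452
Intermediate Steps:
Z(j) = j*(6 + j**2 - 5*j) (Z(j) = (6 + j**2 - 5*j)*j = j*(6 + j**2 - 5*j))
m = 414 (m = 3 + (-21 - (-6)*(6 + (-6)**2 - 5*(-6))) = 3 + (-21 - (-6)*(6 + 36 + 30)) = 3 + (-21 - (-6)*72) = 3 + (-21 - 1*(-432)) = 3 + (-21 + 432) = 3 + 411 = 414)
m*s(N) = 414*(-18) = -7452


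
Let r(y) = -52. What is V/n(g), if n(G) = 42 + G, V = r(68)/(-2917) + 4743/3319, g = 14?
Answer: 14007919/542165288 ≈ 0.025837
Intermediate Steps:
V = 14007919/9681523 (V = -52/(-2917) + 4743/3319 = -52*(-1/2917) + 4743*(1/3319) = 52/2917 + 4743/3319 = 14007919/9681523 ≈ 1.4469)
V/n(g) = 14007919/(9681523*(42 + 14)) = (14007919/9681523)/56 = (14007919/9681523)*(1/56) = 14007919/542165288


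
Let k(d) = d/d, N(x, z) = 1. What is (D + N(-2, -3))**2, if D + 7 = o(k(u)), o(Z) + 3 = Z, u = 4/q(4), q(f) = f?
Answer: 64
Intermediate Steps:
u = 1 (u = 4/4 = 4*(1/4) = 1)
k(d) = 1
o(Z) = -3 + Z
D = -9 (D = -7 + (-3 + 1) = -7 - 2 = -9)
(D + N(-2, -3))**2 = (-9 + 1)**2 = (-8)**2 = 64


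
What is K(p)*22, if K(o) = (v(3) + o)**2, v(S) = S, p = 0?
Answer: 198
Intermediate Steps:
K(o) = (3 + o)**2
K(p)*22 = (3 + 0)**2*22 = 3**2*22 = 9*22 = 198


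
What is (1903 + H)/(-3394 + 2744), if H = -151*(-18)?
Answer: -4621/650 ≈ -7.1092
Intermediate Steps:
H = 2718
(1903 + H)/(-3394 + 2744) = (1903 + 2718)/(-3394 + 2744) = 4621/(-650) = 4621*(-1/650) = -4621/650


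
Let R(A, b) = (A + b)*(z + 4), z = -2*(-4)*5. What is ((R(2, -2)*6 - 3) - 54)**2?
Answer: 3249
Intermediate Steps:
z = 40 (z = 8*5 = 40)
R(A, b) = 44*A + 44*b (R(A, b) = (A + b)*(40 + 4) = (A + b)*44 = 44*A + 44*b)
((R(2, -2)*6 - 3) - 54)**2 = (((44*2 + 44*(-2))*6 - 3) - 54)**2 = (((88 - 88)*6 - 3) - 54)**2 = ((0*6 - 3) - 54)**2 = ((0 - 3) - 54)**2 = (-3 - 54)**2 = (-57)**2 = 3249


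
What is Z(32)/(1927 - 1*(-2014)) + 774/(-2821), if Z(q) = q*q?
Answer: -23090/1588223 ≈ -0.014538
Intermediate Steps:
Z(q) = q²
Z(32)/(1927 - 1*(-2014)) + 774/(-2821) = 32²/(1927 - 1*(-2014)) + 774/(-2821) = 1024/(1927 + 2014) + 774*(-1/2821) = 1024/3941 - 774/2821 = -23090/1588223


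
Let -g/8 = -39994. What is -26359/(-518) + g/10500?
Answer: 15803737/194250 ≈ 81.358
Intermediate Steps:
g = 319952 (g = -8*(-39994) = 319952)
-26359/(-518) + g/10500 = -26359/(-518) + 319952/10500 = -26359*(-1/518) + 319952*(1/10500) = 26359/518 + 79988/2625 = 15803737/194250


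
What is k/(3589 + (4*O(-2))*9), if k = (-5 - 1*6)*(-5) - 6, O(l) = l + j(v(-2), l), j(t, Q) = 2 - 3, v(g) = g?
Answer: 49/3481 ≈ 0.014076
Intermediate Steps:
j(t, Q) = -1
O(l) = -1 + l (O(l) = l - 1 = -1 + l)
k = 49 (k = (-5 - 6)*(-5) - 6 = -11*(-5) - 6 = 55 - 6 = 49)
k/(3589 + (4*O(-2))*9) = 49/(3589 + (4*(-1 - 2))*9) = 49/(3589 + (4*(-3))*9) = 49/(3589 - 12*9) = 49/(3589 - 108) = 49/3481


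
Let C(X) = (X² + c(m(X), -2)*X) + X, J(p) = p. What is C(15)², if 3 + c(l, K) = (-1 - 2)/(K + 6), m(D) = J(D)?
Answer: 540225/16 ≈ 33764.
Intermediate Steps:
m(D) = D
c(l, K) = -3 - 3/(6 + K) (c(l, K) = -3 + (-1 - 2)/(K + 6) = -3 - 3/(6 + K))
C(X) = X² - 11*X/4 (C(X) = (X² + (3*(-7 - 1*(-2))/(6 - 2))*X) + X = (X² + (3*(-7 + 2)/4)*X) + X = (X² + (3*(¼)*(-5))*X) + X = (X² - 15*X/4) + X = X² - 11*X/4)
C(15)² = ((¼)*15*(-11 + 4*15))² = ((¼)*15*(-11 + 60))² = ((¼)*15*49)² = (735/4)² = 540225/16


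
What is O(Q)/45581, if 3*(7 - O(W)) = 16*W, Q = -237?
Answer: 1271/45581 ≈ 0.027884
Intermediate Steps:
O(W) = 7 - 16*W/3
O(Q)/45581 = (7 - 16/3*(-237))/45581 = (7 + 1264)*(1/45581) = 1271*(1/45581) = 1271/45581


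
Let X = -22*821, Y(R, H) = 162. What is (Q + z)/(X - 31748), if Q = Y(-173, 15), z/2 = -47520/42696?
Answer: -47373/14768665 ≈ -0.0032077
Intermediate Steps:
z = -1320/593 (z = 2*(-47520/42696) = 2*(-47520*1/42696) = 2*(-660/593) = -1320/593 ≈ -2.2260)
Q = 162
X = -18062
(Q + z)/(X - 31748) = (162 - 1320/593)/(-18062 - 31748) = (94746/593)/(-49810) = (94746/593)*(-1/49810) = -47373/14768665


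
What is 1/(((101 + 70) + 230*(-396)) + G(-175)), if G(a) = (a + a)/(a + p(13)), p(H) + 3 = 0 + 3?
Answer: -1/90907 ≈ -1.1000e-5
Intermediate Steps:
p(H) = 0 (p(H) = -3 + (0 + 3) = -3 + 3 = 0)
G(a) = 2 (G(a) = (a + a)/(a + 0) = (2*a)/a = 2)
1/(((101 + 70) + 230*(-396)) + G(-175)) = 1/(((101 + 70) + 230*(-396)) + 2) = 1/((171 - 91080) + 2) = 1/(-90909 + 2) = 1/(-90907) = -1/90907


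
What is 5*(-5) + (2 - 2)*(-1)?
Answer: -25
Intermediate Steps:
5*(-5) + (2 - 2)*(-1) = -25 + 0*(-1) = -25 + 0 = -25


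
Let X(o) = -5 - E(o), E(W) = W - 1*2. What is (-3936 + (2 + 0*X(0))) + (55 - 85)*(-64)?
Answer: -2014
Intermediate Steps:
E(W) = -2 + W (E(W) = W - 2 = -2 + W)
X(o) = -3 - o (X(o) = -5 - (-2 + o) = -5 + (2 - o) = -3 - o)
(-3936 + (2 + 0*X(0))) + (55 - 85)*(-64) = (-3936 + (2 + 0*(-3 - 1*0))) + (55 - 85)*(-64) = (-3936 + (2 + 0*(-3 + 0))) - 30*(-64) = (-3936 + (2 + 0*(-3))) + 1920 = (-3936 + (2 + 0)) + 1920 = (-3936 + 2) + 1920 = -3934 + 1920 = -2014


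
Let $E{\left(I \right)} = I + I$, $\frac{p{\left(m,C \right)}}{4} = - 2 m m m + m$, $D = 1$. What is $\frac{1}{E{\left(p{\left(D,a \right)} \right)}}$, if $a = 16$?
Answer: $- \frac{1}{8} \approx -0.125$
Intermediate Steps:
$p{\left(m,C \right)} = - 8 m^{3} + 4 m$ ($p{\left(m,C \right)} = 4 \left(- 2 m m m + m\right) = 4 \left(- 2 m^{2} m + m\right) = 4 \left(- 2 m^{3} + m\right) = 4 \left(m - 2 m^{3}\right) = - 8 m^{3} + 4 m$)
$E{\left(I \right)} = 2 I$
$\frac{1}{E{\left(p{\left(D,a \right)} \right)}} = \frac{1}{2 \left(- 8 \cdot 1^{3} + 4 \cdot 1\right)} = \frac{1}{2 \left(\left(-8\right) 1 + 4\right)} = \frac{1}{2 \left(-8 + 4\right)} = \frac{1}{2 \left(-4\right)} = \frac{1}{-8} = - \frac{1}{8}$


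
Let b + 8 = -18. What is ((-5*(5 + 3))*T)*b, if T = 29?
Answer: 30160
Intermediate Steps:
b = -26 (b = -8 - 18 = -26)
((-5*(5 + 3))*T)*b = (-5*(5 + 3)*29)*(-26) = (-5*8*29)*(-26) = -40*29*(-26) = -1160*(-26) = 30160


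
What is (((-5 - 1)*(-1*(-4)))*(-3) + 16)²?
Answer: 7744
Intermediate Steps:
(((-5 - 1)*(-1*(-4)))*(-3) + 16)² = (-6*4*(-3) + 16)² = (-24*(-3) + 16)² = (72 + 16)² = 88² = 7744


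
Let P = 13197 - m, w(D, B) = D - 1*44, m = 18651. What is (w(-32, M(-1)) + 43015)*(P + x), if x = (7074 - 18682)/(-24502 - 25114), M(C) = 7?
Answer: -1452379771323/6202 ≈ -2.3418e+8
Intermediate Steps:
x = 1451/6202 (x = -11608/(-49616) = -11608*(-1/49616) = 1451/6202 ≈ 0.23396)
w(D, B) = -44 + D (w(D, B) = D - 44 = -44 + D)
P = -5454 (P = 13197 - 1*18651 = 13197 - 18651 = -5454)
(w(-32, M(-1)) + 43015)*(P + x) = ((-44 - 32) + 43015)*(-5454 + 1451/6202) = (-76 + 43015)*(-33824257/6202) = 42939*(-33824257/6202) = -1452379771323/6202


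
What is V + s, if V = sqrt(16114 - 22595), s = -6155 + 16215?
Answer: 10060 + I*sqrt(6481) ≈ 10060.0 + 80.505*I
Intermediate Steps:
s = 10060
V = I*sqrt(6481) (V = sqrt(-6481) = I*sqrt(6481) ≈ 80.505*I)
V + s = I*sqrt(6481) + 10060 = 10060 + I*sqrt(6481)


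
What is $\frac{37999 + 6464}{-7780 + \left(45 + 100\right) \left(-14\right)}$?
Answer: $- \frac{14821}{3270} \approx -4.5324$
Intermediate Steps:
$\frac{37999 + 6464}{-7780 + \left(45 + 100\right) \left(-14\right)} = \frac{44463}{-7780 + 145 \left(-14\right)} = \frac{44463}{-7780 - 2030} = \frac{44463}{-9810} = 44463 \left(- \frac{1}{9810}\right) = - \frac{14821}{3270}$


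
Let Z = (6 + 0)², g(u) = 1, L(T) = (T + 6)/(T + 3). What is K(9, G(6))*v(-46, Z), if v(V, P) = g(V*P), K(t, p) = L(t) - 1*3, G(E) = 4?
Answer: -7/4 ≈ -1.7500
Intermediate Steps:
L(T) = (6 + T)/(3 + T)
K(t, p) = -3 + (6 + t)/(3 + t) (K(t, p) = (6 + t)/(3 + t) - 1*3 = (6 + t)/(3 + t) - 3 = -3 + (6 + t)/(3 + t))
Z = 36 (Z = 6² = 36)
v(V, P) = 1
K(9, G(6))*v(-46, Z) = ((-3 - 2*9)/(3 + 9))*1 = ((-3 - 18)/12)*1 = ((1/12)*(-21))*1 = -7/4*1 = -7/4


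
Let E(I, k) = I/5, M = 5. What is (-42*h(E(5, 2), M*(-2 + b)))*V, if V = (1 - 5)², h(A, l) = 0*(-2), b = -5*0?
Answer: 0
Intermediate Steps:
b = 0
E(I, k) = I/5 (E(I, k) = I*(⅕) = I/5)
h(A, l) = 0
V = 16 (V = (-4)² = 16)
(-42*h(E(5, 2), M*(-2 + b)))*V = -42*0*16 = 0*16 = 0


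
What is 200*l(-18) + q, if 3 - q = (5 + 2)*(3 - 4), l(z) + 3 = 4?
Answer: 210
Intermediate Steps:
l(z) = 1 (l(z) = -3 + 4 = 1)
q = 10 (q = 3 - (5 + 2)*(3 - 4) = 3 - 7*(-1) = 3 - 1*(-7) = 3 + 7 = 10)
200*l(-18) + q = 200*1 + 10 = 200 + 10 = 210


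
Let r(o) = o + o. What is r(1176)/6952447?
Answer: 2352/6952447 ≈ 0.00033830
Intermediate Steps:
r(o) = 2*o
r(1176)/6952447 = (2*1176)/6952447 = 2352*(1/6952447) = 2352/6952447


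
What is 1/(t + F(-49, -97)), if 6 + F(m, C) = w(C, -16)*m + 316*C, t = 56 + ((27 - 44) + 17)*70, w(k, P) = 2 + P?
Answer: -1/29916 ≈ -3.3427e-5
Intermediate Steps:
t = 56 (t = 56 + (-17 + 17)*70 = 56 + 0*70 = 56 + 0 = 56)
F(m, C) = -6 - 14*m + 316*C (F(m, C) = -6 + ((2 - 16)*m + 316*C) = -6 + (-14*m + 316*C) = -6 - 14*m + 316*C)
1/(t + F(-49, -97)) = 1/(56 + (-6 - 14*(-49) + 316*(-97))) = 1/(56 + (-6 + 686 - 30652)) = 1/(56 - 29972) = 1/(-29916) = -1/29916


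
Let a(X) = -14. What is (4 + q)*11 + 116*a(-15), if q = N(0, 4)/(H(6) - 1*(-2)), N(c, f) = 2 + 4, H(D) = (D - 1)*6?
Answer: -25247/16 ≈ -1577.9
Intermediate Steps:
H(D) = -6 + 6*D (H(D) = (-1 + D)*6 = -6 + 6*D)
N(c, f) = 6
q = 3/16 (q = 6/((-6 + 6*6) - 1*(-2)) = 6/((-6 + 36) + 2) = 6/(30 + 2) = 6/32 = 6*(1/32) = 3/16 ≈ 0.18750)
(4 + q)*11 + 116*a(-15) = (4 + 3/16)*11 + 116*(-14) = (67/16)*11 - 1624 = 737/16 - 1624 = -25247/16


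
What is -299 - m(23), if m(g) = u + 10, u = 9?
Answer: -318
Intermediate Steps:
m(g) = 19 (m(g) = 9 + 10 = 19)
-299 - m(23) = -299 - 1*19 = -299 - 19 = -318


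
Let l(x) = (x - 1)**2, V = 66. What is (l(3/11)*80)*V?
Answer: 30720/11 ≈ 2792.7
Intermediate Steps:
l(x) = (-1 + x)**2
(l(3/11)*80)*V = ((-1 + 3/11)**2*80)*66 = ((-8/11)**2*80)*66 = ((64/121)*80)*66 = (5120/121)*66 = 30720/11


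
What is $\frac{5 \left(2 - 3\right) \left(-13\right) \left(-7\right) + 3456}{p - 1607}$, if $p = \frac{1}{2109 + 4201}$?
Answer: $- \frac{18936310}{10140169} \approx -1.8675$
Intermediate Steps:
$p = \frac{1}{6310} \approx 0.00015848$
$\frac{5 \left(2 - 3\right) \left(-13\right) \left(-7\right) + 3456}{p - 1607} = \frac{5 \left(2 - 3\right) \left(-13\right) \left(-7\right) + 3456}{\frac{1}{6310} - 1607} = \frac{5 \left(-1\right) \left(-13\right) \left(-7\right) + 3456}{- \frac{10140169}{6310}} = \left(\left(-5\right) \left(-13\right) \left(-7\right) + 3456\right) \left(- \frac{6310}{10140169}\right) = \left(65 \left(-7\right) + 3456\right) \left(- \frac{6310}{10140169}\right) = \left(-455 + 3456\right) \left(- \frac{6310}{10140169}\right) = 3001 \left(- \frac{6310}{10140169}\right) = - \frac{18936310}{10140169}$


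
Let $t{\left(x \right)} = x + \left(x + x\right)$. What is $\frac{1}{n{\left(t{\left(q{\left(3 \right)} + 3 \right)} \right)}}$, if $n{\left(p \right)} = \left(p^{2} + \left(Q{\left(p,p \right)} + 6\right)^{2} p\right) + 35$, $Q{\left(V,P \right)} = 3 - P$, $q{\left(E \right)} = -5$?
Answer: $- \frac{1}{1279} \approx -0.00078186$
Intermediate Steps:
$t{\left(x \right)} = 3 x$ ($t{\left(x \right)} = x + 2 x = 3 x$)
$n{\left(p \right)} = 35 + p^{2} + p \left(9 - p\right)^{2}$ ($n{\left(p \right)} = \left(p^{2} + \left(\left(3 - p\right) + 6\right)^{2} p\right) + 35 = \left(p^{2} + \left(9 - p\right)^{2} p\right) + 35 = \left(p^{2} + p \left(9 - p\right)^{2}\right) + 35 = 35 + p^{2} + p \left(9 - p\right)^{2}$)
$\frac{1}{n{\left(t{\left(q{\left(3 \right)} + 3 \right)} \right)}} = \frac{1}{35 + \left(3 \left(-5 + 3\right)\right)^{2} + 3 \left(-5 + 3\right) \left(-9 + 3 \left(-5 + 3\right)\right)^{2}} = \frac{1}{35 + \left(3 \left(-2\right)\right)^{2} + 3 \left(-2\right) \left(-9 + 3 \left(-2\right)\right)^{2}} = \frac{1}{35 + \left(-6\right)^{2} - 6 \left(-9 - 6\right)^{2}} = \frac{1}{35 + 36 - 6 \left(-15\right)^{2}} = \frac{1}{35 + 36 - 1350} = \frac{1}{-1279} = - \frac{1}{1279}$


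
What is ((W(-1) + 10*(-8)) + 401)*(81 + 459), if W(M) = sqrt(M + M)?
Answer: 173340 + 540*I*sqrt(2) ≈ 1.7334e+5 + 763.68*I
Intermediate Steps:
W(M) = sqrt(2)*sqrt(M) (W(M) = sqrt(2*M) = sqrt(2)*sqrt(M))
((W(-1) + 10*(-8)) + 401)*(81 + 459) = ((sqrt(2)*sqrt(-1) + 10*(-8)) + 401)*(81 + 459) = ((sqrt(2)*I - 80) + 401)*540 = ((I*sqrt(2) - 80) + 401)*540 = ((-80 + I*sqrt(2)) + 401)*540 = (321 + I*sqrt(2))*540 = 173340 + 540*I*sqrt(2)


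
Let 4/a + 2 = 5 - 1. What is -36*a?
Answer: -72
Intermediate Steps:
a = 2 (a = 4/(-2 + (5 - 1)) = 4/(-2 + 4) = 4/2 = 4*(½) = 2)
-36*a = -36*2 = -72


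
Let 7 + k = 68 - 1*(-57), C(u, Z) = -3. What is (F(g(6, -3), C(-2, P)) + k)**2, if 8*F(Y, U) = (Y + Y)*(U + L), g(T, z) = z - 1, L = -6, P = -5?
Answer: 16129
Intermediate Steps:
g(T, z) = -1 + z
F(Y, U) = Y*(-6 + U)/4 (F(Y, U) = ((Y + Y)*(U - 6))/8 = ((2*Y)*(-6 + U))/8 = (2*Y*(-6 + U))/8 = Y*(-6 + U)/4)
k = 118 (k = -7 + (68 - 1*(-57)) = -7 + (68 + 57) = -7 + 125 = 118)
(F(g(6, -3), C(-2, P)) + k)**2 = ((-1 - 3)*(-6 - 3)/4 + 118)**2 = ((1/4)*(-4)*(-9) + 118)**2 = (9 + 118)**2 = 127**2 = 16129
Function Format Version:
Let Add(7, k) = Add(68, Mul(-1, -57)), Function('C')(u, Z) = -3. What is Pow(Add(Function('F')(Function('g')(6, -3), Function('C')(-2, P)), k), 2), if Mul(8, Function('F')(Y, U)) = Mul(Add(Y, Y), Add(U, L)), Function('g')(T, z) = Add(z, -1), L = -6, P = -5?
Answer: 16129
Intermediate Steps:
Function('g')(T, z) = Add(-1, z)
Function('F')(Y, U) = Mul(Rational(1, 4), Y, Add(-6, U)) (Function('F')(Y, U) = Mul(Rational(1, 8), Mul(Add(Y, Y), Add(U, -6))) = Mul(Rational(1, 8), Mul(Mul(2, Y), Add(-6, U))) = Mul(Rational(1, 8), Mul(2, Y, Add(-6, U))) = Mul(Rational(1, 4), Y, Add(-6, U)))
k = 118 (k = Add(-7, Add(68, Mul(-1, -57))) = Add(-7, Add(68, 57)) = Add(-7, 125) = 118)
Pow(Add(Function('F')(Function('g')(6, -3), Function('C')(-2, P)), k), 2) = Pow(Add(Mul(Rational(1, 4), Add(-1, -3), Add(-6, -3)), 118), 2) = Pow(Add(Mul(Rational(1, 4), -4, -9), 118), 2) = Pow(Add(9, 118), 2) = Pow(127, 2) = 16129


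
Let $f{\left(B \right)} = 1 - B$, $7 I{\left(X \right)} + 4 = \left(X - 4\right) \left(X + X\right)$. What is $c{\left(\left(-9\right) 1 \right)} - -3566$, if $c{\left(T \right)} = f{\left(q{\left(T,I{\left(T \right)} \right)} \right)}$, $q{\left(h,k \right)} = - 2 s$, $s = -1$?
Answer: $3565$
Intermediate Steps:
$I{\left(X \right)} = - \frac{4}{7} + \frac{2 X \left(-4 + X\right)}{7}$ ($I{\left(X \right)} = - \frac{4}{7} + \frac{\left(X - 4\right) \left(X + X\right)}{7} = - \frac{4}{7} + \frac{\left(-4 + X\right) 2 X}{7} = - \frac{4}{7} + \frac{2 X \left(-4 + X\right)}{7}$)
$q{\left(h,k \right)} = 2$ ($q{\left(h,k \right)} = \left(-2\right) \left(-1\right) = 2$)
$c{\left(T \right)} = -1$ ($c{\left(T \right)} = 1 - 2 = -1$)
$c{\left(\left(-9\right) 1 \right)} - -3566 = -1 - -3566 = -1 + 3566 = 3565$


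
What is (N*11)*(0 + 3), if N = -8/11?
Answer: -24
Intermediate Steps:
N = -8/11 (N = -8*1/11 = -8/11 ≈ -0.72727)
(N*11)*(0 + 3) = (-8/11*11)*(0 + 3) = -8*3 = -24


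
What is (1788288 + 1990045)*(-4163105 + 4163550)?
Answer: 1681358185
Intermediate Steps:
(1788288 + 1990045)*(-4163105 + 4163550) = 3778333*445 = 1681358185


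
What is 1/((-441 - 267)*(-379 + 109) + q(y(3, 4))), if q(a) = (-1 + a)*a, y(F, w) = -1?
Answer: 1/191162 ≈ 5.2312e-6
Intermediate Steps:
q(a) = a*(-1 + a)
1/((-441 - 267)*(-379 + 109) + q(y(3, 4))) = 1/((-441 - 267)*(-379 + 109) - (-1 - 1)) = 1/(-708*(-270) - 1*(-2)) = 1/(191160 + 2) = 1/191162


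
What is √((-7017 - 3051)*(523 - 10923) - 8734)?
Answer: √104698466 ≈ 10232.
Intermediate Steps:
√((-7017 - 3051)*(523 - 10923) - 8734) = √(-10068*(-10400) - 8734) = √(104707200 - 8734) = √104698466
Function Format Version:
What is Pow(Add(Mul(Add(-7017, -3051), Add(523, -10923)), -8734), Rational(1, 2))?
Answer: Pow(104698466, Rational(1, 2)) ≈ 10232.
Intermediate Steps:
Pow(Add(Mul(Add(-7017, -3051), Add(523, -10923)), -8734), Rational(1, 2)) = Pow(Add(Mul(-10068, -10400), -8734), Rational(1, 2)) = Pow(Add(104707200, -8734), Rational(1, 2)) = Pow(104698466, Rational(1, 2))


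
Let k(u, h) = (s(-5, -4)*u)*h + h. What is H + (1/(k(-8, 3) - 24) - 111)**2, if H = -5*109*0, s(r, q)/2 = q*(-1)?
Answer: 559038736/45369 ≈ 12322.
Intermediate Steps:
s(r, q) = -2*q (s(r, q) = 2*(q*(-1)) = 2*(-q) = -2*q)
k(u, h) = h + 8*h*u (k(u, h) = ((-2*(-4))*u)*h + h = (8*u)*h + h = 8*h*u + h = h + 8*h*u)
H = 0 (H = -545*0 = 0)
H + (1/(k(-8, 3) - 24) - 111)**2 = 0 + (1/(3*(1 + 8*(-8)) - 24) - 111)**2 = 0 + (1/(3*(1 - 64) - 24) - 111)**2 = 0 + (1/(3*(-63) - 24) - 111)**2 = 0 + (1/(-189 - 24) - 111)**2 = 0 + (1/(-213) - 111)**2 = 0 + (-1/213 - 111)**2 = 0 + (-23644/213)**2 = 0 + 559038736/45369 = 559038736/45369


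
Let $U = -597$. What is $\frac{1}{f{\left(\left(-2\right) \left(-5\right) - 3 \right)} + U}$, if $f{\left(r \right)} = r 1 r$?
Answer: $- \frac{1}{548} \approx -0.0018248$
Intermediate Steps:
$f{\left(r \right)} = r^{2}$ ($f{\left(r \right)} = r r = r^{2}$)
$\frac{1}{f{\left(\left(-2\right) \left(-5\right) - 3 \right)} + U} = \frac{1}{\left(\left(-2\right) \left(-5\right) - 3\right)^{2} - 597} = \frac{1}{\left(10 - 3\right)^{2} - 597} = \frac{1}{7^{2} - 597} = \frac{1}{49 - 597} = \frac{1}{-548} = - \frac{1}{548}$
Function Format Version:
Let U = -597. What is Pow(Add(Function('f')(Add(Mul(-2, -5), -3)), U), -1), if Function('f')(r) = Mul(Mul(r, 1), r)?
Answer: Rational(-1, 548) ≈ -0.0018248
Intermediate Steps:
Function('f')(r) = Pow(r, 2) (Function('f')(r) = Mul(r, r) = Pow(r, 2))
Pow(Add(Function('f')(Add(Mul(-2, -5), -3)), U), -1) = Pow(Add(Pow(Add(Mul(-2, -5), -3), 2), -597), -1) = Pow(Add(Pow(Add(10, -3), 2), -597), -1) = Pow(Add(Pow(7, 2), -597), -1) = Pow(Add(49, -597), -1) = Pow(-548, -1) = Rational(-1, 548)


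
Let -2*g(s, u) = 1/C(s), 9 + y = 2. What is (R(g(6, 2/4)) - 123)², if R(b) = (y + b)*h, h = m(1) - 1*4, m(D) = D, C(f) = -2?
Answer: 168921/16 ≈ 10558.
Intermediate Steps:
y = -7 (y = -9 + 2 = -7)
g(s, u) = ¼ (g(s, u) = -½/(-2) = -½*(-½) = ¼)
h = -3 (h = 1 - 1*4 = 1 - 4 = -3)
R(b) = 21 - 3*b (R(b) = (-7 + b)*(-3) = 21 - 3*b)
(R(g(6, 2/4)) - 123)² = ((21 - 3*¼) - 123)² = ((21 - ¾) - 123)² = (81/4 - 123)² = (-411/4)² = 168921/16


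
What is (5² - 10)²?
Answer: 225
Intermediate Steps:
(5² - 10)² = (25 - 10)² = 15² = 225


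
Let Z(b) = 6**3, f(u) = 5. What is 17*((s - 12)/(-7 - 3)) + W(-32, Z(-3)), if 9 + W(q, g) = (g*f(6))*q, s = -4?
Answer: -172709/5 ≈ -34542.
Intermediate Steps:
Z(b) = 216
W(q, g) = -9 + 5*g*q (W(q, g) = -9 + (g*5)*q = -9 + (5*g)*q = -9 + 5*g*q)
17*((s - 12)/(-7 - 3)) + W(-32, Z(-3)) = 17*((-4 - 12)/(-7 - 3)) + (-9 + 5*216*(-32)) = 17*(-16/(-10)) + (-9 - 34560) = 17*(-16*(-1/10)) - 34569 = 17*(8/5) - 34569 = 136/5 - 34569 = -172709/5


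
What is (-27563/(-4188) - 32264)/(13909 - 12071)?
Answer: -135094069/7697544 ≈ -17.550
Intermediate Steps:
(-27563/(-4188) - 32264)/(13909 - 12071) = (-27563*(-1/4188) - 32264)/1838 = (27563/4188 - 32264)*(1/1838) = -135094069/4188*1/1838 = -135094069/7697544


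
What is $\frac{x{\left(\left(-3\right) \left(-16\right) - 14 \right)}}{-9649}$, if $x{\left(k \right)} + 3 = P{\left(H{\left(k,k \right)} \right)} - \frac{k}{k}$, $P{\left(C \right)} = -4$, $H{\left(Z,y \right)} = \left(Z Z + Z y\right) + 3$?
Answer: $\frac{8}{9649} \approx 0.0008291$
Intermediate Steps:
$H{\left(Z,y \right)} = 3 + Z^{2} + Z y$ ($H{\left(Z,y \right)} = \left(Z^{2} + Z y\right) + 3 = 3 + Z^{2} + Z y$)
$x{\left(k \right)} = -8$ ($x{\left(k \right)} = -3 - \left(4 + \frac{k}{k}\right) = -3 - 5 = -8$)
$\frac{x{\left(\left(-3\right) \left(-16\right) - 14 \right)}}{-9649} = - \frac{8}{-9649} = \left(-8\right) \left(- \frac{1}{9649}\right) = \frac{8}{9649}$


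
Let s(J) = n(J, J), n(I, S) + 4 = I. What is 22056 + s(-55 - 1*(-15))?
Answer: 22012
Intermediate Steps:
n(I, S) = -4 + I
s(J) = -4 + J
22056 + s(-55 - 1*(-15)) = 22056 + (-4 + (-55 - 1*(-15))) = 22056 + (-4 + (-55 + 15)) = 22056 + (-4 - 40) = 22056 - 44 = 22012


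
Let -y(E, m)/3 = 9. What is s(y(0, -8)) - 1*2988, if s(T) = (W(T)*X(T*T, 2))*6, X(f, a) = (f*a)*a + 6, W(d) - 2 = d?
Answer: -441288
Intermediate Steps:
W(d) = 2 + d
y(E, m) = -27 (y(E, m) = -3*9 = -27)
X(f, a) = 6 + f*a² (X(f, a) = (a*f)*a + 6 = f*a² + 6 = 6 + f*a²)
s(T) = 6*(2 + T)*(6 + 4*T²) (s(T) = ((2 + T)*(6 + (T*T)*2²))*6 = ((2 + T)*(6 + T²*4))*6 = ((2 + T)*(6 + 4*T²))*6 = 6*(2 + T)*(6 + 4*T²))
s(y(0, -8)) - 1*2988 = 12*(2 - 27)*(3 + 2*(-27)²) - 1*2988 = 12*(-25)*(3 + 2*729) - 2988 = 12*(-25)*(3 + 1458) - 2988 = 12*(-25)*1461 - 2988 = -438300 - 2988 = -441288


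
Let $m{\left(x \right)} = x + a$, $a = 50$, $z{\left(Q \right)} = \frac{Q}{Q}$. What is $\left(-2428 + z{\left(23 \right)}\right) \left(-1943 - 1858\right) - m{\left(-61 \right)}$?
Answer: $9225038$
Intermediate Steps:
$z{\left(Q \right)} = 1$
$m{\left(x \right)} = 50 + x$ ($m{\left(x \right)} = x + 50 = 50 + x$)
$\left(-2428 + z{\left(23 \right)}\right) \left(-1943 - 1858\right) - m{\left(-61 \right)} = \left(-2428 + 1\right) \left(-1943 - 1858\right) - \left(50 - 61\right) = \left(-2427\right) \left(-3801\right) - -11 = 9225027 + 11 = 9225038$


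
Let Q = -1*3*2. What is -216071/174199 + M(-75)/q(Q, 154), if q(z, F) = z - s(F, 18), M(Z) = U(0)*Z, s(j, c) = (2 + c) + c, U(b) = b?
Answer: -216071/174199 ≈ -1.2404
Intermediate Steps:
s(j, c) = 2 + 2*c
M(Z) = 0 (M(Z) = 0*Z = 0)
Q = -6 (Q = -3*2 = -6)
q(z, F) = -38 + z (q(z, F) = z - (2 + 2*18) = z - (2 + 36) = z - 1*38 = z - 38 = -38 + z)
-216071/174199 + M(-75)/q(Q, 154) = -216071/174199 + 0/(-38 - 6) = -216071*1/174199 + 0/(-44) = -216071/174199 + 0*(-1/44) = -216071/174199 + 0 = -216071/174199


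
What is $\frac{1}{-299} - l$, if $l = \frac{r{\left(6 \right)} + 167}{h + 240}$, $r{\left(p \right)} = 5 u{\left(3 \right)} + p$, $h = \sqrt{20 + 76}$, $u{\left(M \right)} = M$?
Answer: $- \frac{141129}{179101} + \frac{47 \sqrt{6}}{3594} \approx -0.75595$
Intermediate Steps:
$h = 4 \sqrt{6}$ ($h = \sqrt{96} = 4 \sqrt{6} \approx 9.798$)
$r{\left(p \right)} = 15 + p$ ($r{\left(p \right)} = 5 \cdot 3 + p = 15 + p$)
$l = \frac{188}{240 + 4 \sqrt{6}}$ ($l = \frac{\left(15 + 6\right) + 167}{4 \sqrt{6} + 240} = \frac{21 + 167}{240 + 4 \sqrt{6}} = \frac{188}{240 + 4 \sqrt{6}} \approx 0.75261$)
$\frac{1}{-299} - l = \frac{1}{-299} - \left(\frac{470}{599} - \frac{47 \sqrt{6}}{3594}\right) = - \frac{1}{299} - \left(\frac{470}{599} - \frac{47 \sqrt{6}}{3594}\right) = - \frac{141129}{179101} + \frac{47 \sqrt{6}}{3594}$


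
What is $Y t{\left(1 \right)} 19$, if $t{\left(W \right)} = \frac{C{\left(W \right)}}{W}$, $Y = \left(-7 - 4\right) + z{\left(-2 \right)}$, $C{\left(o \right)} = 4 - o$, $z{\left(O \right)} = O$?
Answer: $-741$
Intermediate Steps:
$Y = -13$ ($Y = \left(-7 - 4\right) - 2 = -11 - 2 = -13$)
$t{\left(W \right)} = \frac{4 - W}{W}$
$Y t{\left(1 \right)} 19 = - 13 \frac{4 - 1}{1} \cdot 19 = - 13 \cdot 1 \left(4 - 1\right) 19 = - 13 \cdot 1 \cdot 3 \cdot 19 = \left(-13\right) 3 \cdot 19 = \left(-39\right) 19 = -741$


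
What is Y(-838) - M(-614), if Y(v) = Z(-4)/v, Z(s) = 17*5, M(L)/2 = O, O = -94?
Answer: 157459/838 ≈ 187.90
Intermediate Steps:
M(L) = -188 (M(L) = 2*(-94) = -188)
Z(s) = 85
Y(v) = 85/v
Y(-838) - M(-614) = 85/(-838) - 1*(-188) = 85*(-1/838) + 188 = -85/838 + 188 = 157459/838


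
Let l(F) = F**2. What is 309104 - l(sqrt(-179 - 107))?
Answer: 309390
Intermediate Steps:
309104 - l(sqrt(-179 - 107)) = 309104 - (sqrt(-179 - 107))**2 = 309104 - (sqrt(-286))**2 = 309104 - (I*sqrt(286))**2 = 309104 - 1*(-286) = 309104 + 286 = 309390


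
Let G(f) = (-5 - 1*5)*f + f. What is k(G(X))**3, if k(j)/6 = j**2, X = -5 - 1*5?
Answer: 114791256000000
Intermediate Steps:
X = -10 (X = -5 - 5 = -10)
G(f) = -9*f (G(f) = (-5 - 5)*f + f = -10*f + f = -9*f)
k(j) = 6*j**2
k(G(X))**3 = (6*(-9*(-10))**2)**3 = (6*90**2)**3 = (6*8100)**3 = 48600**3 = 114791256000000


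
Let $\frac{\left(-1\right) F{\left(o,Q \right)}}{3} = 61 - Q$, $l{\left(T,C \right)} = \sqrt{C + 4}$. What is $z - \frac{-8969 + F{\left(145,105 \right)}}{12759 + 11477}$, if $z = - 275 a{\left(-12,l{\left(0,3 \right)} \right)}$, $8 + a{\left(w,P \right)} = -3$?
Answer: $\frac{73322737}{24236} \approx 3025.4$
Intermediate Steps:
$l{\left(T,C \right)} = \sqrt{4 + C}$
$a{\left(w,P \right)} = -11$ ($a{\left(w,P \right)} = -8 - 3 = -11$)
$F{\left(o,Q \right)} = -183 + 3 Q$ ($F{\left(o,Q \right)} = - 3 \left(61 - Q\right) = -183 + 3 Q$)
$z = 3025$ ($z = \left(-275\right) \left(-11\right) = 3025$)
$z - \frac{-8969 + F{\left(145,105 \right)}}{12759 + 11477} = 3025 - \frac{-8969 + \left(-183 + 3 \cdot 105\right)}{12759 + 11477} = 3025 - \frac{-8969 + \left(-183 + 315\right)}{24236} = 3025 - \left(-8969 + 132\right) \frac{1}{24236} = 3025 - \left(-8837\right) \frac{1}{24236} = 3025 - - \frac{8837}{24236} = 3025 + \frac{8837}{24236} = \frac{73322737}{24236}$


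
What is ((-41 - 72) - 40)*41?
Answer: -6273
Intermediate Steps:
((-41 - 72) - 40)*41 = (-113 - 40)*41 = -153*41 = -6273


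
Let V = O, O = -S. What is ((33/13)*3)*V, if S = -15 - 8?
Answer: 2277/13 ≈ 175.15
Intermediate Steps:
S = -23
O = 23 (O = -1*(-23) = 23)
V = 23
((33/13)*3)*V = ((33/13)*3)*23 = (99/13)*23 = 2277/13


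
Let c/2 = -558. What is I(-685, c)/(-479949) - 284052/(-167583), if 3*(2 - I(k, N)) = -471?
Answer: 15144869739/8936810363 ≈ 1.6947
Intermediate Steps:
c = -1116 (c = 2*(-558) = -1116)
I(k, N) = 159 (I(k, N) = 2 - ⅓*(-471) = 2 + 157 = 159)
I(-685, c)/(-479949) - 284052/(-167583) = 159/(-479949) - 284052/(-167583) = 159*(-1/479949) - 284052*(-1/167583) = -53/159983 + 94684/55861 = 15144869739/8936810363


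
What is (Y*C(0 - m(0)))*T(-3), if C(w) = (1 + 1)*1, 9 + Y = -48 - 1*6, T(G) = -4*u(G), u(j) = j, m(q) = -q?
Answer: -1512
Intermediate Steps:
T(G) = -4*G
Y = -63 (Y = -9 + (-48 - 1*6) = -9 + (-48 - 6) = -9 - 54 = -63)
C(w) = 2 (C(w) = 2*1 = 2)
(Y*C(0 - m(0)))*T(-3) = (-63*2)*(-4*(-3)) = -126*12 = -1512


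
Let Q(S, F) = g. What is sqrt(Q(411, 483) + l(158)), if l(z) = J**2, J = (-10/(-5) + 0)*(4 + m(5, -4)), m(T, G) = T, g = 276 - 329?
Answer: sqrt(271) ≈ 16.462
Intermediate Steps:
g = -53
Q(S, F) = -53
J = 18 (J = (-10/(-5) + 0)*(4 + 5) = (-10*(-1/5) + 0)*9 = (2 + 0)*9 = 2*9 = 18)
l(z) = 324 (l(z) = 18**2 = 324)
sqrt(Q(411, 483) + l(158)) = sqrt(-53 + 324) = sqrt(271)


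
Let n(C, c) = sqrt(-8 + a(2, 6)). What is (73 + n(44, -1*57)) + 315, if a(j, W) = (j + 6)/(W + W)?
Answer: 388 + I*sqrt(66)/3 ≈ 388.0 + 2.708*I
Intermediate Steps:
a(j, W) = (6 + j)/(2*W) (a(j, W) = (6 + j)/((2*W)) = (6 + j)*(1/(2*W)) = (6 + j)/(2*W))
n(C, c) = I*sqrt(66)/3 (n(C, c) = sqrt(-8 + (1/2)*(6 + 2)/6) = sqrt(-8 + (1/2)*(1/6)*8) = sqrt(-8 + 2/3) = sqrt(-22/3) = I*sqrt(66)/3)
(73 + n(44, -1*57)) + 315 = (73 + I*sqrt(66)/3) + 315 = 388 + I*sqrt(66)/3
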